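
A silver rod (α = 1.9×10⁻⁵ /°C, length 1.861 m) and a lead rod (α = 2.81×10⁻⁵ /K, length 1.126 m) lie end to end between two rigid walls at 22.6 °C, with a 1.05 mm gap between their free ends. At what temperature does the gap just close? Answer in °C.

T = 38.3 °C

α₁L₁ = 3.5359×10⁻⁵ m/K, α₂L₂ = 3.16406×10⁻⁵ m/K → total 6.69996×10⁻⁵ m/K
ΔT = g/(α₁L₁+α₂L₂) = 1.05×10⁻³ / 6.69996×10⁻⁵ = 15.672 K
T = 22.6 + 15.672 = 38.272 °C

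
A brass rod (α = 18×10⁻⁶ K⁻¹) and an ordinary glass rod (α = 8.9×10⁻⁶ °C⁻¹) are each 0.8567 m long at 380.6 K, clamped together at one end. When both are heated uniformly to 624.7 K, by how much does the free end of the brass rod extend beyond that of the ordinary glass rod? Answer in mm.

1.90 mm

ΔT = 244.1 K
brass: ΔL = 18×10⁻⁶ × 0.8567 m × 244.1 = 3.7642×10⁻³ m = 3.7642 mm
ordinary glass: ΔL = 8.9×10⁻⁶ × 0.8567 m × 244.1 = 1.8612×10⁻³ m = 1.8612 mm
difference = 3.7642 − 1.8612 = 1.9030 mm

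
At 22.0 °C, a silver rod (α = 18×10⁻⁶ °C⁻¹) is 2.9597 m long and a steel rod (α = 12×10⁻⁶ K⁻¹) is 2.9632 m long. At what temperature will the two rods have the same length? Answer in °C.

T = 219.6 °C

Equal length when α₁L₁ΔT − α₂L₂ΔT = L₂ − L₁ = 3.50×10⁻³ m
α₁L₁ = 5.32746×10⁻⁵, α₂L₂ = 3.55584×10⁻⁵ → Δ(αL) = 1.77162×10⁻⁵ m/K
ΔT = 3.50×10⁻³ / 1.77162×10⁻⁵ = 197.559 K, so T = 22.0 + 197.559 = 219.559 °C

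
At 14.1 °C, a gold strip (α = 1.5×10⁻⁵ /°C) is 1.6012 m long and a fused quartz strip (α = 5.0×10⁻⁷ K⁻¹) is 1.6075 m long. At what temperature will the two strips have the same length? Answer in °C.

T = 285.5 °C

L₁(1 + α₁ΔT) = L₂(1 + α₂ΔT) ⇒ ΔT = (L₂ − L₁)/(α₁L₁ − α₂L₂)
L₂ − L₁ = 1.6075 − 1.6012 = 6.30×10⁻³ m
α₁L₁ − α₂L₂ = 1.5×10⁻⁵×1.6012 − 5.0×10⁻⁷×1.6075 = 2.321425×10⁻⁵ m/K
ΔT = 6.30×10⁻³ / 2.321425×10⁻⁵ = 271.385 K
T = 14.1 + 271.385 = 285.485 °C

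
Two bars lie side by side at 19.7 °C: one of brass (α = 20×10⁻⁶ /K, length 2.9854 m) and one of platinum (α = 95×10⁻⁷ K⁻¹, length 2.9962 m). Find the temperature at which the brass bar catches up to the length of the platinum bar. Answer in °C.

Equal length when α₁L₁ΔT − α₂L₂ΔT = L₂ − L₁ = 1.08×10⁻² m
α₁L₁ = 5.9708×10⁻⁵, α₂L₂ = 2.84639×10⁻⁵ → Δ(αL) = 3.12441×10⁻⁵ m/K
ΔT = 1.08×10⁻² / 3.12441×10⁻⁵ = 345.665 K, so T = 19.7 + 345.665 = 365.365 °C

T = 365.4 °C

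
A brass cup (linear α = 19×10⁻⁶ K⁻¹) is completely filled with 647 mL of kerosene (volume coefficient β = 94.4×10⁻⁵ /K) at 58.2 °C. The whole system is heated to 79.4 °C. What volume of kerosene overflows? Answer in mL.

12.2 mL

The cup also expands: β_container ≈ 3α = 5.7×10⁻⁵ /K
Net overflow = V₀(β_liq − 3α_cont)ΔT
β − 3α = 9.44×10⁻⁴ − 5.7×10⁻⁵ = 8.87×10⁻⁴ /K; ΔT = 21.2 K
ΔV = 647 × 8.87×10⁻⁴ × 21.2 = 12.2 mL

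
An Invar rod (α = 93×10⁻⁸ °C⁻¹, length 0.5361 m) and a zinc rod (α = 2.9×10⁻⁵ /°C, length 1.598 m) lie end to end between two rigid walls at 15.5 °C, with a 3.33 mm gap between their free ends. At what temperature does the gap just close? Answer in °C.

T = 86.6 °C

α₁L₁ = 4.98573×10⁻⁷ m/K, α₂L₂ = 4.6342×10⁻⁵ m/K → total 4.6840573×10⁻⁵ m/K
ΔT = g/(α₁L₁+α₂L₂) = 3.33×10⁻³ / 4.6840573×10⁻⁵ = 71.092 K
T = 15.5 + 71.092 = 86.592 °C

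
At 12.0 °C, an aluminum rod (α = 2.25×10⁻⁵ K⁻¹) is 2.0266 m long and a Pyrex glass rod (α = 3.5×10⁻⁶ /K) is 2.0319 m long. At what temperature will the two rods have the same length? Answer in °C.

Equal length when α₁L₁ΔT − α₂L₂ΔT = L₂ − L₁ = 5.30×10⁻³ m
α₁L₁ = 4.55985×10⁻⁵, α₂L₂ = 7.11165×10⁻⁶ → Δ(αL) = 3.848685×10⁻⁵ m/K
ΔT = 5.30×10⁻³ / 3.848685×10⁻⁵ = 137.709 K, so T = 12.0 + 137.709 = 149.709 °C

T = 149.7 °C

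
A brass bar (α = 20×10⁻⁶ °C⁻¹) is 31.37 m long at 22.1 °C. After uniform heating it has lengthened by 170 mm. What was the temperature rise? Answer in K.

ΔL = αL₀ΔT ⇒ ΔT = ΔL / (αL₀)
ΔT = 170×10⁻³ m / (20×10⁻⁶ × 31.37 m) = 270.96 K

ΔT = 271 K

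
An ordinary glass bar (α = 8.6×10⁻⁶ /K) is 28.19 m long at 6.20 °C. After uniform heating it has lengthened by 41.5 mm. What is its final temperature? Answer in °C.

T = 177 °C

ΔL = αL₀ΔT ⇒ ΔT = ΔL / (αL₀)
ΔT = 41.5×10⁻³ m / (8.6×10⁻⁶ × 28.19 m) = 171.18 K
T = 6.20 + 171.18 = 177.38 °C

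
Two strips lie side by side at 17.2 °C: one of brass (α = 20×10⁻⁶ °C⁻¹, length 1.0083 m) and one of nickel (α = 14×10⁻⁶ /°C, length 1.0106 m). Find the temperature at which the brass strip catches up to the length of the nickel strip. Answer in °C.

T = 399.4 °C

Equal length when α₁L₁ΔT − α₂L₂ΔT = L₂ − L₁ = 2.30×10⁻³ m
α₁L₁ = 2.0166×10⁻⁵, α₂L₂ = 1.41484×10⁻⁵ → Δ(αL) = 6.0176×10⁻⁶ m/K
ΔT = 2.30×10⁻³ / 6.0176×10⁻⁶ = 382.212 K, so T = 17.2 + 382.212 = 399.412 °C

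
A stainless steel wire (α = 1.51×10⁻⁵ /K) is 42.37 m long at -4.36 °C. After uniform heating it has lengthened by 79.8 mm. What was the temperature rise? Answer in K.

ΔL = αL₀ΔT ⇒ ΔT = ΔL / (αL₀)
ΔT = 79.8×10⁻³ m / (1.51×10⁻⁵ × 42.37 m) = 124.73 K

ΔT = 125 K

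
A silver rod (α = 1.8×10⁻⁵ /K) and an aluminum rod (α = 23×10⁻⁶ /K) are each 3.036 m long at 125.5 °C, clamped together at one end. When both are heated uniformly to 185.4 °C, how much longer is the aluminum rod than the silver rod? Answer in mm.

0.909 mm

ΔT = 59.9 K
silver: ΔL = 1.8×10⁻⁵ × 3.036 m × 59.9 = 3.2734×10⁻³ m = 3.2734 mm
aluminum: ΔL = 23×10⁻⁶ × 3.036 m × 59.9 = 4.1827×10⁻³ m = 4.1827 mm
difference = 4.1827 − 3.2734 = 0.9093 mm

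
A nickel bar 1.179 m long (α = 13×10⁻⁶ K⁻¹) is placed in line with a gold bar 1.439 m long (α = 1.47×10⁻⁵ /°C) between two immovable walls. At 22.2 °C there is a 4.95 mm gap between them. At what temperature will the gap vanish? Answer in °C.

α₁L₁ = 1.5327×10⁻⁵ m/K, α₂L₂ = 2.11533×10⁻⁵ m/K → total 3.64803×10⁻⁵ m/K
ΔT = g/(α₁L₁+α₂L₂) = 4.95×10⁻³ / 3.64803×10⁻⁵ = 135.69 K
T = 22.2 + 135.69 = 157.89 °C

T = 158 °C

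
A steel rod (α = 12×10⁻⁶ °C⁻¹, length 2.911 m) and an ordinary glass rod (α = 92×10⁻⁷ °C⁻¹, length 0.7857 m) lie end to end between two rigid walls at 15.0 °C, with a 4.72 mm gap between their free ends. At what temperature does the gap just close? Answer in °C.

T = 127 °C

Gap closes when ΔL₁ + ΔL₂ = 4.72 mm = 4.72×10⁻³ m
(α₁L₁ + α₂L₂)ΔT = g
α₁L₁ + α₂L₂ = 12×10⁻⁶×2.911 + 92×10⁻⁷×0.7857 = 4.216044×10⁻⁵ m/K
ΔT = 4.72×10⁻³ / 4.216044×10⁻⁵ = 111.95 K
T = 15.0 + 111.95 = 126.95 °C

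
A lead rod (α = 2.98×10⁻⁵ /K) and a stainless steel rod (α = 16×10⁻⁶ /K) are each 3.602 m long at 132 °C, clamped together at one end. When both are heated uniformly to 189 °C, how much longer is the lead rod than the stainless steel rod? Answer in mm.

ΔT = 57 K
lead: ΔL = 2.98×10⁻⁵ × 3.602 m × 57 = 6.1184×10⁻³ m = 6.1184 mm
stainless steel: ΔL = 16×10⁻⁶ × 3.602 m × 57 = 3.2850×10⁻³ m = 3.2850 mm
difference = 6.1184 − 3.2850 = 2.8334 mm

2.83 mm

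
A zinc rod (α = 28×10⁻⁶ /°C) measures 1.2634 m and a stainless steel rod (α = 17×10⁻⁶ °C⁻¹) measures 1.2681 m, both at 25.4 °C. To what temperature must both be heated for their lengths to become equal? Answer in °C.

T = 365.5 °C

L₁(1 + α₁ΔT) = L₂(1 + α₂ΔT) ⇒ ΔT = (L₂ − L₁)/(α₁L₁ − α₂L₂)
L₂ − L₁ = 1.2681 − 1.2634 = 4.70×10⁻³ m
α₁L₁ − α₂L₂ = 28×10⁻⁶×1.2634 − 17×10⁻⁶×1.2681 = 1.38175×10⁻⁵ m/K
ΔT = 4.70×10⁻³ / 1.38175×10⁻⁵ = 340.148 K
T = 25.4 + 340.148 = 365.548 °C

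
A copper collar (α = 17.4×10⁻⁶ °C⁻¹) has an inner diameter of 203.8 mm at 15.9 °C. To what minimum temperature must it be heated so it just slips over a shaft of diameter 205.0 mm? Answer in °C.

T = 354 °C

Required Δd = 205.0 − 203.8 = 1.2 mm
Δd = αd₀ΔT ⇒ ΔT = Δd/(αd₀) = 1.2 / (17.4×10⁻⁶ × 203.8) = 338.40 K
T_min = 15.9 + 338.40 = 354.30 °C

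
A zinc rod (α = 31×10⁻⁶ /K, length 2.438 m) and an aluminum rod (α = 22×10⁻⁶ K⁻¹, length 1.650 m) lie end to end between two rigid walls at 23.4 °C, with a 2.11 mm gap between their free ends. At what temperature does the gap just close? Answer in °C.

T = 42.3 °C

α₁L₁ = 7.5578×10⁻⁵ m/K, α₂L₂ = 3.630×10⁻⁵ m/K → total 1.11878×10⁻⁴ m/K
ΔT = g/(α₁L₁+α₂L₂) = 2.11×10⁻³ / 1.11878×10⁻⁴ = 18.860 K
T = 23.4 + 18.860 = 42.260 °C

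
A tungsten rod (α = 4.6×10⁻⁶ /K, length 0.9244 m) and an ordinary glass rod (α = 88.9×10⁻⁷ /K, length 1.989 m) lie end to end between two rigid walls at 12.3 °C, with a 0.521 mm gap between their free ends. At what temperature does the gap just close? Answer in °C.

α₁L₁ = 4.25224×10⁻⁶ m/K, α₂L₂ = 1.768221×10⁻⁵ m/K → total 2.193445×10⁻⁵ m/K
ΔT = g/(α₁L₁+α₂L₂) = 5.21×10⁻⁴ / 2.193445×10⁻⁵ = 23.753 K
T = 12.3 + 23.753 = 36.053 °C

T = 36.1 °C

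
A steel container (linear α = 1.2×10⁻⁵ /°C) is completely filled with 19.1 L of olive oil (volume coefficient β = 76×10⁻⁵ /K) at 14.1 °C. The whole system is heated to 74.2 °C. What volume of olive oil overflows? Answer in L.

0.831 L

The container also expands: β_container ≈ 3α = 3.6×10⁻⁵ /K
Net overflow = V₀(β_liq − 3α_cont)ΔT
β − 3α = 7.60×10⁻⁴ − 3.6×10⁻⁵ = 7.24×10⁻⁴ /K; ΔT = 60.1 K
ΔV = 19.1 × 7.24×10⁻⁴ × 60.1 = 0.831 L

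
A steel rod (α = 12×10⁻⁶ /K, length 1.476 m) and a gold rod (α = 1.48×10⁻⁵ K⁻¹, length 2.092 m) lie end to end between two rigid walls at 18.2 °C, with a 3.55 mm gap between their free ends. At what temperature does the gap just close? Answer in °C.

T = 91.1 °C

α₁L₁ = 1.7712×10⁻⁵ m/K, α₂L₂ = 3.09616×10⁻⁵ m/K → total 4.86736×10⁻⁵ m/K
ΔT = g/(α₁L₁+α₂L₂) = 3.55×10⁻³ / 4.86736×10⁻⁵ = 72.935 K
T = 18.2 + 72.935 = 91.135 °C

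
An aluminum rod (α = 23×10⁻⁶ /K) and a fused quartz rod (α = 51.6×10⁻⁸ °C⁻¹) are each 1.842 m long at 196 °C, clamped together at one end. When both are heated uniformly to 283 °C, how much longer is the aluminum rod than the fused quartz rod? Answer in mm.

3.60 mm

ΔT = 87 K
aluminum: ΔL = 23×10⁻⁶ × 1.842 m × 87 = 3.6858×10⁻³ m = 3.6858 mm
fused quartz: ΔL = 51.6×10⁻⁸ × 1.842 m × 87 = 8.2691×10⁻⁵ m = 0.082691 mm
difference = 3.6858 − 0.082691 = 3.603109 mm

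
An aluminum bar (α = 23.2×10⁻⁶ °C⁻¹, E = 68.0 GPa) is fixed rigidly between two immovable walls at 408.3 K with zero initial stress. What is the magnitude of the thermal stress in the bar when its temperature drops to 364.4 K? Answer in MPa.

Fully constrained: the free strain ε = αΔT is blocked, so σ = Eε = EαΔT.
|ΔT| = 43.9 K
σ = 68.0×10⁹ × 23.2×10⁻⁶ × 43.9 = 6.93×10⁷ Pa

σ = 69.3 MPa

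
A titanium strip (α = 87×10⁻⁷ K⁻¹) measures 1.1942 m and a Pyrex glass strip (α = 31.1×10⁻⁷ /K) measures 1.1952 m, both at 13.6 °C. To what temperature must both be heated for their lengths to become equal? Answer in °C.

Equal length when α₁L₁ΔT − α₂L₂ΔT = L₂ − L₁ = 1.00×10⁻³ m
α₁L₁ = 1.038954×10⁻⁵, α₂L₂ = 3.717072×10⁻⁶ → Δ(αL) = 6.672468×10⁻⁶ m/K
ΔT = 1.00×10⁻³ / 6.672468×10⁻⁶ = 149.870 K, so T = 13.6 + 149.870 = 163.470 °C

T = 163.5 °C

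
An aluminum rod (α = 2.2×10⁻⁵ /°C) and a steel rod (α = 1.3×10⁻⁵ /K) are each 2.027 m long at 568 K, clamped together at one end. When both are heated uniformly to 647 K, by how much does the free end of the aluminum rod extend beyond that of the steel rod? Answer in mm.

1.44 mm

ΔT = 79 K
aluminum: ΔL = 2.2×10⁻⁵ × 2.027 m × 79 = 3.5229×10⁻³ m = 3.5229 mm
steel: ΔL = 1.3×10⁻⁵ × 2.027 m × 79 = 2.0817×10⁻³ m = 2.0817 mm
difference = 3.5229 − 2.0817 = 1.4412 mm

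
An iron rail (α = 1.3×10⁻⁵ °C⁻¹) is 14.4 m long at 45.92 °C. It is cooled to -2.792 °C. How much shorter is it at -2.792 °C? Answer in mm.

|ΔT| = |-2.792 − 45.92| = 48.712 K
ΔL = αL₀ΔT = (1.3×10⁻⁵)(14.4)(48.712) = 9.12×10⁻³ m

ΔL = 9.12 mm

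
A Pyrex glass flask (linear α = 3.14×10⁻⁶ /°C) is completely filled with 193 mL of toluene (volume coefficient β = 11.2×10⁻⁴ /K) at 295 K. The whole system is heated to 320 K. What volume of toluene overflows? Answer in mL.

The flask also expands: β_container ≈ 3α = 9.42×10⁻⁶ /K
Net overflow = V₀(β_liq − 3α_cont)ΔT
β − 3α = 1.12×10⁻³ − 9.42×10⁻⁶ = 1.11058×10⁻³ /K; ΔT = 25 K
ΔV = 193 × 1.11058×10⁻³ × 25 = 5.36 mL

5.36 mL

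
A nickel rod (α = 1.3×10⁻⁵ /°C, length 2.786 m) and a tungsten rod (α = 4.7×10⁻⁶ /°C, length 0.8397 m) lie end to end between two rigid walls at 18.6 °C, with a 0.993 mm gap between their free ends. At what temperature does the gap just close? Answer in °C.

α₁L₁ = 3.6218×10⁻⁵ m/K, α₂L₂ = 3.94659×10⁻⁶ m/K → total 4.016459×10⁻⁵ m/K
ΔT = g/(α₁L₁+α₂L₂) = 9.93×10⁻⁴ / 4.016459×10⁻⁵ = 24.723 K
T = 18.6 + 24.723 = 43.323 °C

T = 43.3 °C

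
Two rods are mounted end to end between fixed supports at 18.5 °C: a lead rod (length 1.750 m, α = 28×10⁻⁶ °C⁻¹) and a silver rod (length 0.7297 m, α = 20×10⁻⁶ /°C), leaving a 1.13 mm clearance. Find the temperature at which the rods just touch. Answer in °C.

T = 36.3 °C

α₁L₁ = 4.900×10⁻⁵ m/K, α₂L₂ = 1.4594×10⁻⁵ m/K → total 6.3594×10⁻⁵ m/K
ΔT = g/(α₁L₁+α₂L₂) = 1.13×10⁻³ / 6.3594×10⁻⁵ = 17.769 K
T = 18.5 + 17.769 = 36.269 °C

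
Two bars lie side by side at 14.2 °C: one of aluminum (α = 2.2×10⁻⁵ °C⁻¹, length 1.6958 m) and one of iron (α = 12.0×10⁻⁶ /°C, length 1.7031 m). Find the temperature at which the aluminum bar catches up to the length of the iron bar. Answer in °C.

L₁(1 + α₁ΔT) = L₂(1 + α₂ΔT) ⇒ ΔT = (L₂ − L₁)/(α₁L₁ − α₂L₂)
L₂ − L₁ = 1.7031 − 1.6958 = 7.30×10⁻³ m
α₁L₁ − α₂L₂ = 2.2×10⁻⁵×1.6958 − 12.0×10⁻⁶×1.7031 = 1.68704×10⁻⁵ m/K
ΔT = 7.30×10⁻³ / 1.68704×10⁻⁵ = 432.711 K
T = 14.2 + 432.711 = 446.911 °C

T = 446.9 °C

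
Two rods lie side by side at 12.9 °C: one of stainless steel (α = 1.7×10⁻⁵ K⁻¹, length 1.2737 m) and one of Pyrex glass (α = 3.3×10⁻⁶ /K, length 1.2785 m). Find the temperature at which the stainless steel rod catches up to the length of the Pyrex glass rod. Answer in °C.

T = 288.2 °C

L₁(1 + α₁ΔT) = L₂(1 + α₂ΔT) ⇒ ΔT = (L₂ − L₁)/(α₁L₁ − α₂L₂)
L₂ − L₁ = 1.2785 − 1.2737 = 4.80×10⁻³ m
α₁L₁ − α₂L₂ = 1.7×10⁻⁵×1.2737 − 3.3×10⁻⁶×1.2785 = 1.743385×10⁻⁵ m/K
ΔT = 4.80×10⁻³ / 1.743385×10⁻⁵ = 275.326 K
T = 12.9 + 275.326 = 288.226 °C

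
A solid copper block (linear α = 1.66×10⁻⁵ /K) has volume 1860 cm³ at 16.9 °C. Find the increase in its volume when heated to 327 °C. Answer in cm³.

Isotropic solid: β ≈ 3α = 5.0×10⁻⁵ /K; ΔT = 310.1 K
ΔV = 3αV₀ΔT = 3(1.66×10⁻⁵)(1860)(310.1) = 28.7 cm³

ΔV = 28.7 cm³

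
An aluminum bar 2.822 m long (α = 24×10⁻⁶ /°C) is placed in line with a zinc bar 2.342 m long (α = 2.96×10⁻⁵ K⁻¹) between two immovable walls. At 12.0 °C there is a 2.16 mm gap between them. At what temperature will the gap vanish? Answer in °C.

Gap closes when ΔL₁ + ΔL₂ = 2.16 mm = 2.16×10⁻³ m
(α₁L₁ + α₂L₂)ΔT = g
α₁L₁ + α₂L₂ = 24×10⁻⁶×2.822 + 2.96×10⁻⁵×2.342 = 1.370512×10⁻⁴ m/K
ΔT = 2.16×10⁻³ / 1.370512×10⁻⁴ = 15.761 K
T = 12.0 + 15.761 = 27.761 °C

T = 27.8 °C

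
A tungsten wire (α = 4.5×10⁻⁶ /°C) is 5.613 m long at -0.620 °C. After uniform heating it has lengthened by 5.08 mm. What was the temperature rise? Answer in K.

ΔT = 201 K

ΔL = αL₀ΔT ⇒ ΔT = ΔL / (αL₀)
ΔT = 5.08×10⁻³ m / (4.5×10⁻⁶ × 5.613 m) = 201.12 K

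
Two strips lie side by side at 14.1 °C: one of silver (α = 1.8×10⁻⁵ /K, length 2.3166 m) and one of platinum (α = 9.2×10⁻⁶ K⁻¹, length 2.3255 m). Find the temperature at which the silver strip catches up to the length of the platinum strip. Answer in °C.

T = 452.4 °C

Equal length when α₁L₁ΔT − α₂L₂ΔT = L₂ − L₁ = 8.90×10⁻³ m
α₁L₁ = 4.16988×10⁻⁵, α₂L₂ = 2.13946×10⁻⁵ → Δ(αL) = 2.03042×10⁻⁵ m/K
ΔT = 8.90×10⁻³ / 2.03042×10⁻⁵ = 438.333 K, so T = 14.1 + 438.333 = 452.433 °C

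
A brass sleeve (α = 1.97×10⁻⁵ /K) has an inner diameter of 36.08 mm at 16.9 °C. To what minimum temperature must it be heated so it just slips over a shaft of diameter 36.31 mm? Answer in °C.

Required Δd = 36.31 − 36.08 = 0.23 mm
Δd = αd₀ΔT ⇒ ΔT = Δd/(αd₀) = 0.23 / (1.97×10⁻⁵ × 36.08) = 323.59 K
T_min = 16.9 + 323.59 = 340.49 °C

T = 340 °C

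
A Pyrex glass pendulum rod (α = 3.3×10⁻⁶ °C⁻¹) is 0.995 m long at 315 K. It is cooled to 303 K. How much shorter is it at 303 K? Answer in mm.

|ΔT| = |303 − 315| = 12 K
ΔL = αL₀ΔT = (3.3×10⁻⁶)(0.995)(12) = 3.94×10⁻⁵ m

ΔL = 0.0394 mm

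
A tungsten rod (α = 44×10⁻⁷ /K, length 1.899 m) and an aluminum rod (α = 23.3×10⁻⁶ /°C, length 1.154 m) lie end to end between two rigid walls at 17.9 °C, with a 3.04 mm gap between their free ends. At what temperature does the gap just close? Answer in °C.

α₁L₁ = 8.3556×10⁻⁶ m/K, α₂L₂ = 2.68882×10⁻⁵ m/K → total 3.52438×10⁻⁵ m/K
ΔT = g/(α₁L₁+α₂L₂) = 3.04×10⁻³ / 3.52438×10⁻⁵ = 86.26 K
T = 17.9 + 86.26 = 104.16 °C

T = 104 °C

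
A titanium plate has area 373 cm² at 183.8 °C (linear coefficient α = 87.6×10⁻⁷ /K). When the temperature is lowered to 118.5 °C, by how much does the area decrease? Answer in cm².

ΔA = 0.427 cm²

Area coefficient ≈ 2α; |ΔT| = 65.3 K
ΔA = 2αA₀ΔT = 2(87.6×10⁻⁷)(373)(65.3) = 0.427 cm²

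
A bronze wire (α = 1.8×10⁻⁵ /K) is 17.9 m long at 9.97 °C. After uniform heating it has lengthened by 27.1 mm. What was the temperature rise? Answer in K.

ΔL = αL₀ΔT ⇒ ΔT = ΔL / (αL₀)
ΔT = 27.1×10⁻³ m / (1.8×10⁻⁵ × 17.9 m) = 84.109 K

ΔT = 84.1 K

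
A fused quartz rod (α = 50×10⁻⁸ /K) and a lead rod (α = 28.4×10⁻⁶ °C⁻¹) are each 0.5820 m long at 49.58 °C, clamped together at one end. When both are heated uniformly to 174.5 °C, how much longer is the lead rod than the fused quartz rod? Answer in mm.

ΔT = 124.92 K
fused quartz: ΔL = 50×10⁻⁸ × 0.5820 m × 124.92 = 3.6352×10⁻⁵ m = 0.036352 mm
lead: ΔL = 28.4×10⁻⁶ × 0.5820 m × 124.92 = 2.0648×10⁻³ m = 2.0648 mm
difference = 2.0648 − 0.036352 = 2.028448 mm

2.03 mm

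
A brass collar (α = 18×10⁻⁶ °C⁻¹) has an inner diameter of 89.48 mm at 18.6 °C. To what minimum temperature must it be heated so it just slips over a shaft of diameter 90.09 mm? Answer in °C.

T = 397 °C

Required Δd = 90.09 − 89.48 = 0.61 mm
Δd = αd₀ΔT ⇒ ΔT = Δd/(αd₀) = 0.61 / (18×10⁻⁶ × 89.48) = 378.73 K
T_min = 18.6 + 378.73 = 397.33 °C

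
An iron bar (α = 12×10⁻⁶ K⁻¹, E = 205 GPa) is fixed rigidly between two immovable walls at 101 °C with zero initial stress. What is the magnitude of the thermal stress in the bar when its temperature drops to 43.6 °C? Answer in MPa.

Fully constrained: the free strain ε = αΔT is blocked, so σ = Eε = EαΔT.
|ΔT| = 57.4 K
σ = 205×10⁹ × 12×10⁻⁶ × 57.4 = 1.41×10⁸ Pa

σ = 141 MPa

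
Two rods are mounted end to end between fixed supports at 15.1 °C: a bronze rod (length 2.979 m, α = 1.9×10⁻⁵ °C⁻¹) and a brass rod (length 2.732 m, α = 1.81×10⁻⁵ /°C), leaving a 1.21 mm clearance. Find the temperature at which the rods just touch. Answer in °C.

α₁L₁ = 5.6601×10⁻⁵ m/K, α₂L₂ = 4.94492×10⁻⁵ m/K → total 1.060502×10⁻⁴ m/K
ΔT = g/(α₁L₁+α₂L₂) = 1.21×10⁻³ / 1.060502×10⁻⁴ = 11.410 K
T = 15.1 + 11.410 = 26.510 °C

T = 26.5 °C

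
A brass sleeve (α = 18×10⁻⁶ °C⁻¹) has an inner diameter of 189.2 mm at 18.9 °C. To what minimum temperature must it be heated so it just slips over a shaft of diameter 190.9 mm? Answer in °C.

Required Δd = 190.9 − 189.2 = 1.7 mm
Δd = αd₀ΔT ⇒ ΔT = Δd/(αd₀) = 1.7 / (18×10⁻⁶ × 189.2) = 499.18 K
T_min = 18.9 + 499.18 = 518.08 °C

T = 518 °C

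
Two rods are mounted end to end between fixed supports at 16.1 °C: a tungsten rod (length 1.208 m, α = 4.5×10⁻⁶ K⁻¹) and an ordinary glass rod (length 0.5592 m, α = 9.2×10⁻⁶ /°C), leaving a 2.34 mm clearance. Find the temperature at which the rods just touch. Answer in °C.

T = 237 °C

Gap closes when ΔL₁ + ΔL₂ = 2.34 mm = 2.34×10⁻³ m
(α₁L₁ + α₂L₂)ΔT = g
α₁L₁ + α₂L₂ = 4.5×10⁻⁶×1.208 + 9.2×10⁻⁶×0.5592 = 1.058064×10⁻⁵ m/K
ΔT = 2.34×10⁻³ / 1.058064×10⁻⁵ = 221.16 K
T = 16.1 + 221.16 = 237.26 °C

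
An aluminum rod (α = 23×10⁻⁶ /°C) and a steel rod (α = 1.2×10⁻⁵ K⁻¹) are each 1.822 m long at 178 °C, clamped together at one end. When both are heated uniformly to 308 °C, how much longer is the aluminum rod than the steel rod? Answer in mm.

ΔT = 130 K
aluminum: ΔL = 23×10⁻⁶ × 1.822 m × 130 = 5.4478×10⁻³ m = 5.4478 mm
steel: ΔL = 1.2×10⁻⁵ × 1.822 m × 130 = 2.8423×10⁻³ m = 2.8423 mm
difference = 5.4478 − 2.8423 = 2.6055 mm

2.61 mm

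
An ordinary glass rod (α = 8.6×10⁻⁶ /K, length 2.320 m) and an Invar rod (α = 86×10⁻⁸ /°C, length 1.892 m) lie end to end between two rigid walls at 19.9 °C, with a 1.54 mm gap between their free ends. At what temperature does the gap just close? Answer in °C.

α₁L₁ = 1.9952×10⁻⁵ m/K, α₂L₂ = 1.62712×10⁻⁶ m/K → total 2.157912×10⁻⁵ m/K
ΔT = g/(α₁L₁+α₂L₂) = 1.54×10⁻³ / 2.157912×10⁻⁵ = 71.365 K
T = 19.9 + 71.365 = 91.265 °C

T = 91.3 °C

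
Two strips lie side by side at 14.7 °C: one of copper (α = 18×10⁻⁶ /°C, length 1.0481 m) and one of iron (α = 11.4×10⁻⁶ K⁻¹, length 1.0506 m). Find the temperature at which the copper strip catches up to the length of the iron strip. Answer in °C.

T = 377.6 °C

L₁(1 + α₁ΔT) = L₂(1 + α₂ΔT) ⇒ ΔT = (L₂ − L₁)/(α₁L₁ − α₂L₂)
L₂ − L₁ = 1.0506 − 1.0481 = 2.50×10⁻³ m
α₁L₁ − α₂L₂ = 18×10⁻⁶×1.0481 − 11.4×10⁻⁶×1.0506 = 6.88896×10⁻⁶ m/K
ΔT = 2.50×10⁻³ / 6.88896×10⁻⁶ = 362.899 K
T = 14.7 + 362.899 = 377.599 °C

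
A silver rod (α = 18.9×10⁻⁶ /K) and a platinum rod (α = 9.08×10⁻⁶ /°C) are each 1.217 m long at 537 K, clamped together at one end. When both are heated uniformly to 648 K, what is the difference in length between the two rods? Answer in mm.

ΔT = 111 K
silver: ΔL = 18.9×10⁻⁶ × 1.217 m × 111 = 2.5531×10⁻³ m = 2.5531 mm
platinum: ΔL = 9.08×10⁻⁶ × 1.217 m × 111 = 1.2266×10⁻³ m = 1.2266 mm
difference = 2.5531 − 1.2266 = 1.3265 mm

1.33 mm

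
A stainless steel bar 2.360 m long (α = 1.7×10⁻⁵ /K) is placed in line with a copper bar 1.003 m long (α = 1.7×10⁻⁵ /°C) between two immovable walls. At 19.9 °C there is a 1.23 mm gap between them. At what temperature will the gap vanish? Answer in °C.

T = 41.4 °C

α₁L₁ = 4.012×10⁻⁵ m/K, α₂L₂ = 1.7051×10⁻⁵ m/K → total 5.7171×10⁻⁵ m/K
ΔT = g/(α₁L₁+α₂L₂) = 1.23×10⁻³ / 5.7171×10⁻⁵ = 21.514 K
T = 19.9 + 21.514 = 41.414 °C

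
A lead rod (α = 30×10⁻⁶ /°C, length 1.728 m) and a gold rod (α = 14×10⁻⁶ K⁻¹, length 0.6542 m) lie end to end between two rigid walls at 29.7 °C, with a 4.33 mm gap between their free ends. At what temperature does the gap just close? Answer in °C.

T = 101 °C

Gap closes when ΔL₁ + ΔL₂ = 4.33 mm = 4.33×10⁻³ m
(α₁L₁ + α₂L₂)ΔT = g
α₁L₁ + α₂L₂ = 30×10⁻⁶×1.728 + 14×10⁻⁶×0.6542 = 6.09988×10⁻⁵ m/K
ΔT = 4.33×10⁻³ / 6.09988×10⁻⁵ = 70.99 K
T = 29.7 + 70.99 = 100.69 °C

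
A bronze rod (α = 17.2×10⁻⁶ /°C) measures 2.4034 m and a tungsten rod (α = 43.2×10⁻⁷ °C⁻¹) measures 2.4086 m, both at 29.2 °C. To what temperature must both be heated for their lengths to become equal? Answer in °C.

Equal length when α₁L₁ΔT − α₂L₂ΔT = L₂ − L₁ = 5.20×10⁻³ m
α₁L₁ = 4.133848×10⁻⁵, α₂L₂ = 1.0405152×10⁻⁵ → Δ(αL) = 3.0933328×10⁻⁵ m/K
ΔT = 5.20×10⁻³ / 3.0933328×10⁻⁵ = 168.103 K, so T = 29.2 + 168.103 = 197.303 °C

T = 197.3 °C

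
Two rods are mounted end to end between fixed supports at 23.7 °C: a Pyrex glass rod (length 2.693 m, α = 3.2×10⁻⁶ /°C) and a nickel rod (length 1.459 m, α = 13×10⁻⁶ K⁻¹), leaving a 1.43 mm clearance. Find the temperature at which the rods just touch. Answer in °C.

α₁L₁ = 8.6176×10⁻⁶ m/K, α₂L₂ = 1.8967×10⁻⁵ m/K → total 2.75846×10⁻⁵ m/K
ΔT = g/(α₁L₁+α₂L₂) = 1.43×10⁻³ / 2.75846×10⁻⁵ = 51.841 K
T = 23.7 + 51.841 = 75.541 °C

T = 75.5 °C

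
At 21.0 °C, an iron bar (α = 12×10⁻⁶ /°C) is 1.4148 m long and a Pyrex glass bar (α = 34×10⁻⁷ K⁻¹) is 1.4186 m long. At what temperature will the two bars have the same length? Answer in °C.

L₁(1 + α₁ΔT) = L₂(1 + α₂ΔT) ⇒ ΔT = (L₂ − L₁)/(α₁L₁ − α₂L₂)
L₂ − L₁ = 1.4186 − 1.4148 = 3.80×10⁻³ m
α₁L₁ − α₂L₂ = 12×10⁻⁶×1.4148 − 34×10⁻⁷×1.4186 = 1.215436×10⁻⁵ m/K
ΔT = 3.80×10⁻³ / 1.215436×10⁻⁵ = 312.645 K
T = 21.0 + 312.645 = 333.645 °C

T = 333.6 °C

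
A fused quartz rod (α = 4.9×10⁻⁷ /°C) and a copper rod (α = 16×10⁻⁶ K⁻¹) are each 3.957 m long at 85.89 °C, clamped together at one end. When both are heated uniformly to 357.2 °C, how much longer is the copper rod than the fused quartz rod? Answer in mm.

16.7 mm

ΔT = 271.31 K
fused quartz: ΔL = 4.9×10⁻⁷ × 3.957 m × 271.31 = 5.2605×10⁻⁴ m = 0.52605 mm
copper: ΔL = 16×10⁻⁶ × 3.957 m × 271.31 = 1.7177×10⁻² m = 17.177 mm
difference = 17.177 − 0.52605 = 16.65095 mm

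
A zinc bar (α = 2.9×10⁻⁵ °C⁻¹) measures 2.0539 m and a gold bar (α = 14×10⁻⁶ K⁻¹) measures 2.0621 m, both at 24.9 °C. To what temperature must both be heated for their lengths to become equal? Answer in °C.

T = 292.1 °C

Equal length when α₁L₁ΔT − α₂L₂ΔT = L₂ − L₁ = 8.20×10⁻³ m
α₁L₁ = 5.95631×10⁻⁵, α₂L₂ = 2.88694×10⁻⁵ → Δ(αL) = 3.06937×10⁻⁵ m/K
ΔT = 8.20×10⁻³ / 3.06937×10⁻⁵ = 267.156 K, so T = 24.9 + 267.156 = 292.056 °C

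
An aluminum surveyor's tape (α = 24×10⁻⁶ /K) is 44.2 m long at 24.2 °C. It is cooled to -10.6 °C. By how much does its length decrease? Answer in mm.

|ΔT| = |-10.6 − 24.2| = 34.8 K
ΔL = αL₀ΔT = (24×10⁻⁶)(44.2)(34.8) = 3.69×10⁻² m

ΔL = 36.9 mm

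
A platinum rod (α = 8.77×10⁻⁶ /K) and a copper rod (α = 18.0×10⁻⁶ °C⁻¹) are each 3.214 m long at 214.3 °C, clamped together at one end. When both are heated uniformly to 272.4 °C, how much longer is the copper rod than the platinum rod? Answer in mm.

1.72 mm

ΔT = 58.1 K
platinum: ΔL = 8.77×10⁻⁶ × 3.214 m × 58.1 = 1.6377×10⁻³ m = 1.6377 mm
copper: ΔL = 18.0×10⁻⁶ × 3.214 m × 58.1 = 3.3612×10⁻³ m = 3.3612 mm
difference = 3.3612 − 1.6377 = 1.7235 mm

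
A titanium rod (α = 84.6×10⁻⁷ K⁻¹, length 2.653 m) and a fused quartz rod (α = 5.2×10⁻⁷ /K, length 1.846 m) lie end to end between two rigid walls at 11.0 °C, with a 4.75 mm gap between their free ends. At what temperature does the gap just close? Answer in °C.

Gap closes when ΔL₁ + ΔL₂ = 4.75 mm = 4.75×10⁻³ m
(α₁L₁ + α₂L₂)ΔT = g
α₁L₁ + α₂L₂ = 84.6×10⁻⁷×2.653 + 5.2×10⁻⁷×1.846 = 2.34043×10⁻⁵ m/K
ΔT = 4.75×10⁻³ / 2.34043×10⁻⁵ = 202.95 K
T = 11.0 + 202.95 = 213.95 °C

T = 214 °C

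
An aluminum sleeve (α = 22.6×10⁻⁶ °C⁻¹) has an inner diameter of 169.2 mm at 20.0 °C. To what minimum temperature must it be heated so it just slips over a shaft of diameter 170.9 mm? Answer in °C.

T = 465 °C

Required Δd = 170.9 − 169.2 = 1.7 mm
Δd = αd₀ΔT ⇒ ΔT = Δd/(αd₀) = 1.7 / (22.6×10⁻⁶ × 169.2) = 444.57 K
T_min = 20.0 + 444.57 = 464.57 °C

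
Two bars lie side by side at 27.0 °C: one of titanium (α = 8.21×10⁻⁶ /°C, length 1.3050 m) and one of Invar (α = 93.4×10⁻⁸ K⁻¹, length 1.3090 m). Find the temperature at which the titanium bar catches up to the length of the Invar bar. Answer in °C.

L₁(1 + α₁ΔT) = L₂(1 + α₂ΔT) ⇒ ΔT = (L₂ − L₁)/(α₁L₁ − α₂L₂)
L₂ − L₁ = 1.3090 − 1.3050 = 4.00×10⁻³ m
α₁L₁ − α₂L₂ = 8.21×10⁻⁶×1.3050 − 93.4×10⁻⁸×1.3090 = 9.491444×10⁻⁶ m/K
ΔT = 4.00×10⁻³ / 9.491444×10⁻⁶ = 421.432 K
T = 27.0 + 421.432 = 448.432 °C

T = 448.4 °C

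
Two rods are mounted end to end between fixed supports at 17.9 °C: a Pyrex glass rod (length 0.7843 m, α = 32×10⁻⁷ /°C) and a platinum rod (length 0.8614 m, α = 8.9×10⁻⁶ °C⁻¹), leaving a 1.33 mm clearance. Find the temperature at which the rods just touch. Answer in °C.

T = 149 °C

Gap closes when ΔL₁ + ΔL₂ = 1.33 mm = 1.33×10⁻³ m
(α₁L₁ + α₂L₂)ΔT = g
α₁L₁ + α₂L₂ = 32×10⁻⁷×0.7843 + 8.9×10⁻⁶×0.8614 = 1.017622×10⁻⁵ m/K
ΔT = 1.33×10⁻³ / 1.017622×10⁻⁵ = 130.70 K
T = 17.9 + 130.70 = 148.60 °C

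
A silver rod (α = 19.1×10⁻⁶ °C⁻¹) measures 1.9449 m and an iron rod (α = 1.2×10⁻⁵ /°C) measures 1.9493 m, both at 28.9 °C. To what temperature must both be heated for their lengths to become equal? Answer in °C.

L₁(1 + α₁ΔT) = L₂(1 + α₂ΔT) ⇒ ΔT = (L₂ − L₁)/(α₁L₁ − α₂L₂)
L₂ − L₁ = 1.9493 − 1.9449 = 4.40×10⁻³ m
α₁L₁ − α₂L₂ = 19.1×10⁻⁶×1.9449 − 1.2×10⁻⁵×1.9493 = 1.375599×10⁻⁵ m/K
ΔT = 4.40×10⁻³ / 1.375599×10⁻⁵ = 319.861 K
T = 28.9 + 319.861 = 348.761 °C

T = 348.8 °C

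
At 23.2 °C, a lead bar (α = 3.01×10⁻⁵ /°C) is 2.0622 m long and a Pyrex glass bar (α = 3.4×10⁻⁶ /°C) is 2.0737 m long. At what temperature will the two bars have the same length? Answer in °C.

T = 232.2 °C

L₁(1 + α₁ΔT) = L₂(1 + α₂ΔT) ⇒ ΔT = (L₂ − L₁)/(α₁L₁ − α₂L₂)
L₂ − L₁ = 2.0737 − 2.0622 = 1.15×10⁻² m
α₁L₁ − α₂L₂ = 3.01×10⁻⁵×2.0622 − 3.4×10⁻⁶×2.0737 = 5.502164×10⁻⁵ m/K
ΔT = 1.15×10⁻² / 5.502164×10⁻⁵ = 209.009 K
T = 23.2 + 209.009 = 232.209 °C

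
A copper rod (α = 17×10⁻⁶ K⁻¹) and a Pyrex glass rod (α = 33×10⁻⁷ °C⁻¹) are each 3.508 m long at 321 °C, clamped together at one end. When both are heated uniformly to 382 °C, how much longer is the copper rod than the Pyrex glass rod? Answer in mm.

ΔT = 61 K
copper: ΔL = 17×10⁻⁶ × 3.508 m × 61 = 3.6378×10⁻³ m = 3.6378 mm
Pyrex glass: ΔL = 33×10⁻⁷ × 3.508 m × 61 = 7.0616×10⁻⁴ m = 0.70616 mm
difference = 3.6378 − 0.70616 = 2.93164 mm

2.93 mm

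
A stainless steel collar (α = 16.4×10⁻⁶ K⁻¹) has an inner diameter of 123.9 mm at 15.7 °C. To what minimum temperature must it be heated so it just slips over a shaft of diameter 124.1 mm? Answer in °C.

T = 114 °C

Required Δd = 124.1 − 123.9 = 0.2 mm
Δd = αd₀ΔT ⇒ ΔT = Δd/(αd₀) = 0.2 / (16.4×10⁻⁶ × 123.9) = 98.43 K
T_min = 15.7 + 98.43 = 114.13 °C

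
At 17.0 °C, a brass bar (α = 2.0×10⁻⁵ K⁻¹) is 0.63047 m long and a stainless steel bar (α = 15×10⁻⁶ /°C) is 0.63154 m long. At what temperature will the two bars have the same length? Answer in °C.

L₁(1 + α₁ΔT) = L₂(1 + α₂ΔT) ⇒ ΔT = (L₂ − L₁)/(α₁L₁ − α₂L₂)
L₂ − L₁ = 0.63154 − 0.63047 = 1.07×10⁻³ m
α₁L₁ − α₂L₂ = 2.0×10⁻⁵×0.63047 − 15×10⁻⁶×0.63154 = 3.1363×10⁻⁶ m/K
ΔT = 1.07×10⁻³ / 3.1363×10⁻⁶ = 341.166 K
T = 17.0 + 341.166 = 358.166 °C

T = 358.2 °C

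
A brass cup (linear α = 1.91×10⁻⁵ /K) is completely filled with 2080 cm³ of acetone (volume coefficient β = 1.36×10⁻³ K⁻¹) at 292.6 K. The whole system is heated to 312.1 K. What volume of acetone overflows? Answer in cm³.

52.8 cm³

The cup also expands: β_container ≈ 3α = 5.73×10⁻⁵ /K
Net overflow = V₀(β_liq − 3α_cont)ΔT
β − 3α = 1.36×10⁻³ − 5.73×10⁻⁵ = 1.3027×10⁻³ /K; ΔT = 19.5 K
ΔV = 2080 × 1.3027×10⁻³ × 19.5 = 52.8 cm³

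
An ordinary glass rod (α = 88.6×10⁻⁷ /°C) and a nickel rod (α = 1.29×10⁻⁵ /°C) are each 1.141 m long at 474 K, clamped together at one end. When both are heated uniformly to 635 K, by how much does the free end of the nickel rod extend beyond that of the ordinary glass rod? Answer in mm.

ΔT = 161 K
ordinary glass: ΔL = 88.6×10⁻⁷ × 1.141 m × 161 = 1.6276×10⁻³ m = 1.6276 mm
nickel: ΔL = 1.29×10⁻⁵ × 1.141 m × 161 = 2.3697×10⁻³ m = 2.3697 mm
difference = 2.3697 − 1.6276 = 0.7421 mm

0.742 mm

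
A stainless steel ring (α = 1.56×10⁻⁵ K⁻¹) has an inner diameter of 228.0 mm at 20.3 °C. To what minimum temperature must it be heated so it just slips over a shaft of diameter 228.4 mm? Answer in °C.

Required Δd = 228.4 − 228.0 = 0.4 mm
Δd = αd₀ΔT ⇒ ΔT = Δd/(αd₀) = 0.4 / (1.56×10⁻⁵ × 228.0) = 112.46 K
T_min = 20.3 + 112.46 = 132.76 °C

T = 133 °C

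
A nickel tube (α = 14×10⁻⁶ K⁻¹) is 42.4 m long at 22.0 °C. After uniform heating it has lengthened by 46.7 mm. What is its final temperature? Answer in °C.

ΔL = αL₀ΔT ⇒ ΔT = ΔL / (αL₀)
ΔT = 46.7×10⁻³ m / (14×10⁻⁶ × 42.4 m) = 78.67 K
T = 22.0 + 78.67 = 100.67 °C

T = 101 °C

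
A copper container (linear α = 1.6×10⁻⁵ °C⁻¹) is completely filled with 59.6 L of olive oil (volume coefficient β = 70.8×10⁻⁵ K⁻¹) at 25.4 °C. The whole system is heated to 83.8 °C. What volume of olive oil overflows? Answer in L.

2.30 L

The container also expands: β_container ≈ 3α = 4.8×10⁻⁵ /K
Net overflow = V₀(β_liq − 3α_cont)ΔT
β − 3α = 7.08×10⁻⁴ − 4.8×10⁻⁵ = 6.60×10⁻⁴ /K; ΔT = 58.4 K
ΔV = 59.6 × 6.60×10⁻⁴ × 58.4 = 2.30 L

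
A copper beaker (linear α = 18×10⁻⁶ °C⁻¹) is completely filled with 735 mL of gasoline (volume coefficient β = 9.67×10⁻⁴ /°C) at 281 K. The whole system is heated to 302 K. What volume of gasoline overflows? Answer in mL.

14.1 mL

The beaker also expands: β_container ≈ 3α = 5.4×10⁻⁵ /K
Net overflow = V₀(β_liq − 3α_cont)ΔT
β − 3α = 9.67×10⁻⁴ − 5.4×10⁻⁵ = 9.13×10⁻⁴ /K; ΔT = 21 K
ΔV = 735 × 9.13×10⁻⁴ × 21 = 14.1 mL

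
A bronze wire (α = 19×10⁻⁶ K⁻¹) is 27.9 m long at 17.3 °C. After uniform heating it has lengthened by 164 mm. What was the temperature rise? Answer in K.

ΔL = αL₀ΔT ⇒ ΔT = ΔL / (αL₀)
ΔT = 164×10⁻³ m / (19×10⁻⁶ × 27.9 m) = 309.38 K

ΔT = 309 K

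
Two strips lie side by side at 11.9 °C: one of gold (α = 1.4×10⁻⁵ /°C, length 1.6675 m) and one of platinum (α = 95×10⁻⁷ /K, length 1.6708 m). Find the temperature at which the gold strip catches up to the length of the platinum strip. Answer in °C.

L₁(1 + α₁ΔT) = L₂(1 + α₂ΔT) ⇒ ΔT = (L₂ − L₁)/(α₁L₁ − α₂L₂)
L₂ − L₁ = 1.6708 − 1.6675 = 3.30×10⁻³ m
α₁L₁ − α₂L₂ = 1.4×10⁻⁵×1.6675 − 95×10⁻⁷×1.6708 = 7.4724×10⁻⁶ m/K
ΔT = 3.30×10⁻³ / 7.4724×10⁻⁶ = 441.625 K
T = 11.9 + 441.625 = 453.525 °C

T = 453.5 °C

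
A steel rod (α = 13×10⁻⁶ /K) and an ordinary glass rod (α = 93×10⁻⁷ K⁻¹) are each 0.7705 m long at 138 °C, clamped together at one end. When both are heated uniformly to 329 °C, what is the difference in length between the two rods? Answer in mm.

ΔT = 191 K
steel: ΔL = 13×10⁻⁶ × 0.7705 m × 191 = 1.9132×10⁻³ m = 1.9132 mm
ordinary glass: ΔL = 93×10⁻⁷ × 0.7705 m × 191 = 1.3686×10⁻³ m = 1.3686 mm
difference = 1.9132 − 1.3686 = 0.5446 mm

0.545 mm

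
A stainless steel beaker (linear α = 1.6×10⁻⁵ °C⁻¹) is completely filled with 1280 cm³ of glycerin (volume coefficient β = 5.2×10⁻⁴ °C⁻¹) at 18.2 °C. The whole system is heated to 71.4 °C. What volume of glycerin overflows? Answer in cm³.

The beaker also expands: β_container ≈ 3α = 4.8×10⁻⁵ /K
Net overflow = V₀(β_liq − 3α_cont)ΔT
β − 3α = 5.20×10⁻⁴ − 4.8×10⁻⁵ = 4.72×10⁻⁴ /K; ΔT = 53.2 K
ΔV = 1280 × 4.72×10⁻⁴ × 53.2 = 32.1 cm³

32.1 cm³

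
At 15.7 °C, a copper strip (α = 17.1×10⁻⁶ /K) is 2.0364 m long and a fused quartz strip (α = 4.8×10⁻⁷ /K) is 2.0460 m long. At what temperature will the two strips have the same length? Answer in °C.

T = 299.4 °C

Equal length when α₁L₁ΔT − α₂L₂ΔT = L₂ − L₁ = 9.60×10⁻³ m
α₁L₁ = 3.482244×10⁻⁵, α₂L₂ = 9.8208×10⁻⁷ → Δ(αL) = 3.384036×10⁻⁵ m/K
ΔT = 9.60×10⁻³ / 3.384036×10⁻⁵ = 283.685 K, so T = 15.7 + 283.685 = 299.385 °C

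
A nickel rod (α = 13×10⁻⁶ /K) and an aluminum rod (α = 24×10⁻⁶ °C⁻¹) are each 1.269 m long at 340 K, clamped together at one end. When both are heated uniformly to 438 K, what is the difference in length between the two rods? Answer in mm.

ΔT = 98 K
nickel: ΔL = 13×10⁻⁶ × 1.269 m × 98 = 1.6167×10⁻³ m = 1.6167 mm
aluminum: ΔL = 24×10⁻⁶ × 1.269 m × 98 = 2.9847×10⁻³ m = 2.9847 mm
difference = 2.9847 − 1.6167 = 1.3680 mm

1.37 mm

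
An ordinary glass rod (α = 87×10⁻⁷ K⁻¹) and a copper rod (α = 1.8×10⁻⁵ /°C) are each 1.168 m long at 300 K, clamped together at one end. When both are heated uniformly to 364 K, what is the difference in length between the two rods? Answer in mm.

ΔT = 64 K
ordinary glass: ΔL = 87×10⁻⁷ × 1.168 m × 64 = 6.5034×10⁻⁴ m = 0.65034 mm
copper: ΔL = 1.8×10⁻⁵ × 1.168 m × 64 = 1.3455×10⁻³ m = 1.3455 mm
difference = 1.3455 − 0.65034 = 0.69516 mm

0.695 mm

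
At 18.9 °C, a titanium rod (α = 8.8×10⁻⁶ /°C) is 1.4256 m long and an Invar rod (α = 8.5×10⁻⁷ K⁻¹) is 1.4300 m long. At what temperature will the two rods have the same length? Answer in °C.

L₁(1 + α₁ΔT) = L₂(1 + α₂ΔT) ⇒ ΔT = (L₂ − L₁)/(α₁L₁ − α₂L₂)
L₂ − L₁ = 1.4300 − 1.4256 = 4.40×10⁻³ m
α₁L₁ − α₂L₂ = 8.8×10⁻⁶×1.4256 − 8.5×10⁻⁷×1.4300 = 1.132978×10⁻⁵ m/K
ΔT = 4.40×10⁻³ / 1.132978×10⁻⁵ = 388.357 K
T = 18.9 + 388.357 = 407.257 °C

T = 407.3 °C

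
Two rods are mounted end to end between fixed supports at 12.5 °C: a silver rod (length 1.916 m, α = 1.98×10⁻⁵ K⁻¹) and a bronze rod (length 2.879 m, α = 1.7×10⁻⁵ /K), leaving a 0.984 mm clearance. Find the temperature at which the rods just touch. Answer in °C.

α₁L₁ = 3.79368×10⁻⁵ m/K, α₂L₂ = 4.8943×10⁻⁵ m/K → total 8.68798×10⁻⁵ m/K
ΔT = g/(α₁L₁+α₂L₂) = 9.84×10⁻⁴ / 8.68798×10⁻⁵ = 11.326 K
T = 12.5 + 11.326 = 23.826 °C

T = 23.8 °C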